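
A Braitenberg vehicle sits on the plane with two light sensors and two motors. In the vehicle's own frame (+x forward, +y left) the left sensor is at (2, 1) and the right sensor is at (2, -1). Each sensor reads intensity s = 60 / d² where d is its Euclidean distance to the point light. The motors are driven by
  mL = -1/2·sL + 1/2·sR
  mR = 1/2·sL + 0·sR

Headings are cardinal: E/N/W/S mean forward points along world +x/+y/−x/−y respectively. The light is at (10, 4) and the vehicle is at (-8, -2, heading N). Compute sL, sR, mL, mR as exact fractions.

60/377 12/61 432/22997 30/377

left sensor world pos  = (-9, 0); dL² = 377
right sensor world pos = (-7, 0); dR² = 305
sL = 60/377 = 60/377
sR = 60/305 = 12/61
mL = -1/2·sL + 1/2·sR = 432/22997
mR = 1/2·sL + 0·sR = 30/377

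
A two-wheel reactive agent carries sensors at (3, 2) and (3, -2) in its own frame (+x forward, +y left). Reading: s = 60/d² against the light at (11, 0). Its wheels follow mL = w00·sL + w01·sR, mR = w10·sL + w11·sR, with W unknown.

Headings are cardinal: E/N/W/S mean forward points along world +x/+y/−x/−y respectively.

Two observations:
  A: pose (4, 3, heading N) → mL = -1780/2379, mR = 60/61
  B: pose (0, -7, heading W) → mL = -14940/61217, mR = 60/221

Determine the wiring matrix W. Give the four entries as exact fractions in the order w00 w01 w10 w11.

-1/2 -1/2 0 1

obs A: pose=(4,3,N) → sL=20/39, sR=60/61, mL=-1780/2379, mR=60/61
obs B: pose=(0,-7,W) → sL=60/277, sR=60/221, mL=-14940/61217, mR=60/221
sensor matrix S = [[20/39, 60/61], [60/277, 60/221]]; det S = -3584000/48545081
solve [mL_A; mL_B] = S·[w00; w01] and [mR_A; mR_B] = S·[w10; w11]:
  w00 = -1/2, w01 = -1/2, w10 = 0, w11 = 1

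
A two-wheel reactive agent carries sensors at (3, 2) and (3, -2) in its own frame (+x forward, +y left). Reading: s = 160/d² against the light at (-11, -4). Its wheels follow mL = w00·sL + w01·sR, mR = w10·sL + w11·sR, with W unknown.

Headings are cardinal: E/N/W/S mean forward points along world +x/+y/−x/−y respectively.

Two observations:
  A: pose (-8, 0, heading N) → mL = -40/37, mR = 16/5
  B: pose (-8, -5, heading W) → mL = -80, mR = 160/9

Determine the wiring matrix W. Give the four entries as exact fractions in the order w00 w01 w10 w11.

obs A: pose=(-8,0,N) → sL=16/5, sR=80/37, mL=-40/37, mR=16/5
obs B: pose=(-8,-5,W) → sL=160/9, sR=160, mL=-80, mR=160/9
sensor matrix S = [[16/5, 80/37], [160/9, 160]]; det S = 157696/333
solve [mL_A; mL_B] = S·[w00; w01] and [mR_A; mR_B] = S·[w10; w11]:
  w00 = 0, w01 = -1/2, w10 = 1, w11 = 0

0 -1/2 1 0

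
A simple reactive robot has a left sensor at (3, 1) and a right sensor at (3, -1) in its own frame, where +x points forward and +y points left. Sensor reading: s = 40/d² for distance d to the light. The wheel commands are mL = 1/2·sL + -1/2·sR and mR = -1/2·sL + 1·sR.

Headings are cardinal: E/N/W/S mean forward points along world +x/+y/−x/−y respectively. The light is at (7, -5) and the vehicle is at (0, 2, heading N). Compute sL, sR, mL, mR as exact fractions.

10/41 5/17 -35/1394 120/697

left sensor world pos  = (-1, 5); dL² = 164
right sensor world pos = (1, 5); dR² = 136
sL = 40/164 = 10/41
sR = 40/136 = 5/17
mL = 1/2·sL + -1/2·sR = -35/1394
mR = -1/2·sL + 1·sR = 120/697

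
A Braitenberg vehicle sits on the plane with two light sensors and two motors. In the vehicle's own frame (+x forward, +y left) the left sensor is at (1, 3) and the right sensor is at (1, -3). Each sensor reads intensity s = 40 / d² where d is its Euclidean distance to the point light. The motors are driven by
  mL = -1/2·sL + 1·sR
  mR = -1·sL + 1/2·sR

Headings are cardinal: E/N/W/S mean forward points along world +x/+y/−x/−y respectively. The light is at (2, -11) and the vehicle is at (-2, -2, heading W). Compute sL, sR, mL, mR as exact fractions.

40/61 40/169 -940/10309 -5540/10309

left sensor world pos  = (-3, -5); dL² = 61
right sensor world pos = (-3, 1); dR² = 169
sL = 40/61 = 40/61
sR = 40/169 = 40/169
mL = -1/2·sL + 1·sR = -940/10309
mR = -1·sL + 1/2·sR = -5540/10309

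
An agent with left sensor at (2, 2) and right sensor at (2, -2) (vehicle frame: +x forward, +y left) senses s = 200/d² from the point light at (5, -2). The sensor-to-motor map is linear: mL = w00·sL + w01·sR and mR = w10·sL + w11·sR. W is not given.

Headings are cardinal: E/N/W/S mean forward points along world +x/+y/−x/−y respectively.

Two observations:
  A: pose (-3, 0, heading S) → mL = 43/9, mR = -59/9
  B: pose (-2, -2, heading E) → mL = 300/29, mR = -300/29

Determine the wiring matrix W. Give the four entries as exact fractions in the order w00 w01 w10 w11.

obs A: pose=(-3,0,S) → sL=50/9, sR=2, mL=43/9, mR=-59/9
obs B: pose=(-2,-2,E) → sL=200/29, sR=200/29, mL=300/29, mR=-300/29
sensor matrix S = [[50/9, 2], [200/29, 200/29]]; det S = 6400/261
solve [mL_A; mL_B] = S·[w00; w01] and [mR_A; mR_B] = S·[w10; w11]:
  w00 = 1/2, w01 = 1, w10 = -1, w11 = -1/2

1/2 1 -1 -1/2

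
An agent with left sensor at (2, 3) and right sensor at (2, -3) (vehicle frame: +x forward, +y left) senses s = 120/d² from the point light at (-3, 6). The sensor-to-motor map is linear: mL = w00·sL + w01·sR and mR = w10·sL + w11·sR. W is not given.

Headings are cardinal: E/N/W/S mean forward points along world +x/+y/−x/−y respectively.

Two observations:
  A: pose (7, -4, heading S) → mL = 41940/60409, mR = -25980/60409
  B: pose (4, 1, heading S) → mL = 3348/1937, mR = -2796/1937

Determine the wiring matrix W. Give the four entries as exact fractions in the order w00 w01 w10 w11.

obs A: pose=(7,-4,S) → sL=120/313, sR=120/193, mL=41940/60409, mR=-25980/60409
obs B: pose=(4,1,S) → sL=120/149, sR=24/13, mL=3348/1937, mR=-2796/1937
sensor matrix S = [[120/313, 120/193], [120/149, 24/13]]; det S = 24226560/117012233
solve [mL_A; mL_B] = S·[w00; w01] and [mR_A; mR_B] = S·[w10; w11]:
  w00 = 1, w01 = 1/2, w10 = 1/2, w11 = -1

1 1/2 1/2 -1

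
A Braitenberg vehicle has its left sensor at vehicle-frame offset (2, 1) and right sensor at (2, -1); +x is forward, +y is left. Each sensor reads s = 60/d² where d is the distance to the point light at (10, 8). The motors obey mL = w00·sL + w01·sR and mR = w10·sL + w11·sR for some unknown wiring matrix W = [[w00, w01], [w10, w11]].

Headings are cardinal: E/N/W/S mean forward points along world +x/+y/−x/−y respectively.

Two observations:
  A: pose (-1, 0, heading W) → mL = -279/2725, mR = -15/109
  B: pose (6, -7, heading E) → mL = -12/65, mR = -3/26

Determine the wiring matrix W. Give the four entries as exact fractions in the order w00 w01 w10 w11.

obs A: pose=(-1,0,W) → sL=6/25, sR=30/109, mL=-279/2725, mR=-15/109
obs B: pose=(6,-7,E) → sL=3/10, sR=3/13, mL=-12/65, mR=-3/26
sensor matrix S = [[6/25, 30/109], [3/10, 3/13]]; det S = -963/35425
solve [mL_A; mL_B] = S·[w00; w01] and [mR_A; mR_B] = S·[w10; w11]:
  w00 = -1, w01 = 1/2, w10 = 0, w11 = -1/2

-1 1/2 0 -1/2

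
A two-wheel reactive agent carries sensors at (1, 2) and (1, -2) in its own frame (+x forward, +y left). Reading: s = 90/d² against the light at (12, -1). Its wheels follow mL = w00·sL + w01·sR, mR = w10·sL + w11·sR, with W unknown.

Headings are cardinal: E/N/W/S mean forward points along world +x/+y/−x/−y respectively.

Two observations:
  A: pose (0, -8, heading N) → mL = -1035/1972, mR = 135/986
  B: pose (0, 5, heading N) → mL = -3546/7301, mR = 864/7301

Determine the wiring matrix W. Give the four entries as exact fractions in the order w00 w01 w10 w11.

obs A: pose=(0,-8,N) → sL=45/116, sR=45/68, mL=-1035/1972, mR=135/986
obs B: pose=(0,5,N) → sL=18/49, sR=90/149, mL=-3546/7301, mR=864/7301
sensor matrix S = [[45/116, 45/68], [18/49, 90/149]]; det S = -31590/3599393
solve [mL_A; mL_B] = S·[w00; w01] and [mR_A; mR_B] = S·[w10; w11]:
  w00 = -1/2, w01 = -1/2, w10 = -1/2, w11 = 1/2

-1/2 -1/2 -1/2 1/2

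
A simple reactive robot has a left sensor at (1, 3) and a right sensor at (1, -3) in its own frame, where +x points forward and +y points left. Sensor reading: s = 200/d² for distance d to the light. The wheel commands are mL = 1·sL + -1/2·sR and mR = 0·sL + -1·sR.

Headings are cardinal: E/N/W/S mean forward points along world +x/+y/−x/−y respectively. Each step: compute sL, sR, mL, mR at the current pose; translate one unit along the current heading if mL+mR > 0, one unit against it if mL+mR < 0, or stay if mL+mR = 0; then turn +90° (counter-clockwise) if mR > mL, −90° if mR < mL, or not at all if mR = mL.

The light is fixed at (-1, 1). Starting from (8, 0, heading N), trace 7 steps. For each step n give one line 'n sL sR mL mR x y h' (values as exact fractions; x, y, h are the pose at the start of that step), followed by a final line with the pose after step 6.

n=0: pose=(8,0,N); sL=50/9, sR=25/18; mL=175/36, mR=-25/18; mL+mR=125/36 → advance +1; mR−mL=-25/4 → turn -1·90°
n=1: pose=(8,1,E); sL=200/109, sR=200/109; mL=100/109, mR=-200/109; mL+mR=-100/109 → advance -1; mR−mL=-300/109 → turn -1·90°
n=2: pose=(7,1,S); sL=100/61, sR=100/13; mL=-1750/793, mR=-100/13; mL+mR=-7850/793 → advance -1; mR−mL=-4350/793 → turn -1·90°
n=3: pose=(7,2,W); sL=200/53, sR=40/13; mL=1540/689, mR=-40/13; mL+mR=-580/689 → advance -1; mR−mL=-3660/689 → turn -1·90°
n=4: pose=(8,2,N); sL=5, sR=50/37; mL=160/37, mR=-50/37; mL+mR=110/37 → advance +1; mR−mL=-210/37 → turn -1·90°
n=5: pose=(8,3,E); sL=8/5, sR=200/101; mL=308/505, mR=-200/101; mL+mR=-692/505 → advance -1; mR−mL=-1308/505 → turn -1·90°
n=6: pose=(7,3,S); sL=100/61, sR=100/13; mL=-1750/793, mR=-100/13; mL+mR=-7850/793 → advance -1; mR−mL=-4350/793 → turn -1·90°

0 50/9 25/18 175/36 -25/18 8 0 N
1 200/109 200/109 100/109 -200/109 8 1 E
2 100/61 100/13 -1750/793 -100/13 7 1 S
3 200/53 40/13 1540/689 -40/13 7 2 W
4 5 50/37 160/37 -50/37 8 2 N
5 8/5 200/101 308/505 -200/101 8 3 E
6 100/61 100/13 -1750/793 -100/13 7 3 S
final 7 4 W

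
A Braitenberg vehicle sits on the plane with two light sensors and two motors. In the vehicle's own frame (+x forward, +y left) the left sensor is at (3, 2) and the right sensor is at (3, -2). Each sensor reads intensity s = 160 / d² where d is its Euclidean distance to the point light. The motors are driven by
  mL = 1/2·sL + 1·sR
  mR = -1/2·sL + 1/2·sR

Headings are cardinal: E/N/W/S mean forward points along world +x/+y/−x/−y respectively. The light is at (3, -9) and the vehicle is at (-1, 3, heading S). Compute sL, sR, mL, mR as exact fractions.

left sensor world pos  = (1, 0); dL² = 85
right sensor world pos = (-3, 0); dR² = 117
sL = 160/85 = 32/17
sR = 160/117 = 160/117
mL = 1/2·sL + 1·sR = 4592/1989
mR = -1/2·sL + 1/2·sR = -512/1989

32/17 160/117 4592/1989 -512/1989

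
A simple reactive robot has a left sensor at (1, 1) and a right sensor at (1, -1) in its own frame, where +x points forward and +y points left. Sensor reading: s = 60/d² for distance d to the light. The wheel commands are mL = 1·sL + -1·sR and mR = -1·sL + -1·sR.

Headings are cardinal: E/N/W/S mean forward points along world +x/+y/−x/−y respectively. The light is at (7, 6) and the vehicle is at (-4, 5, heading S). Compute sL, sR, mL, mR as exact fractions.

left sensor world pos  = (-3, 4); dL² = 104
right sensor world pos = (-5, 4); dR² = 148
sL = 60/104 = 15/26
sR = 60/148 = 15/37
mL = 1·sL + -1·sR = 165/962
mR = -1·sL + -1·sR = -945/962

15/26 15/37 165/962 -945/962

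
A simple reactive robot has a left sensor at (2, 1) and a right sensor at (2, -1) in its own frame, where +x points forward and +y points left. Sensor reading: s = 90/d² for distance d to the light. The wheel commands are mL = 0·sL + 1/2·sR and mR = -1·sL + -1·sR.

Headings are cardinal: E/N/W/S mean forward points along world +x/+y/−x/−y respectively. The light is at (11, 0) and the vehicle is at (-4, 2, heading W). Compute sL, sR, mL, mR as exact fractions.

left sensor world pos  = (-6, 1); dL² = 290
right sensor world pos = (-6, 3); dR² = 298
sL = 90/290 = 9/29
sR = 90/298 = 45/149
mL = 0·sL + 1/2·sR = 45/298
mR = -1·sL + -1·sR = -2646/4321

9/29 45/149 45/298 -2646/4321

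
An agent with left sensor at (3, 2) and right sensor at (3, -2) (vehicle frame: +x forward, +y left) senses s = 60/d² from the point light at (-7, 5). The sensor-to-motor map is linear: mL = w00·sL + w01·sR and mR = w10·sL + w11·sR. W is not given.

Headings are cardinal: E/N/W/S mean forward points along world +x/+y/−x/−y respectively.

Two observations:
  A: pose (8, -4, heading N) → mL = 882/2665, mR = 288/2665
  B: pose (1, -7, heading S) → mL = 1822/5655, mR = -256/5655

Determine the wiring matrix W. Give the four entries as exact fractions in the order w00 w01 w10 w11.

1/2 1 1 -1

obs A: pose=(8,-4,N) → sL=12/41, sR=12/65, mL=882/2665, mR=288/2665
obs B: pose=(1,-7,S) → sL=12/65, sR=20/87, mL=1822/5655, mR=-256/5655
sensor matrix S = [[12/41, 12/65], [12/65, 20/87]]; det S = 166784/5023525
solve [mL_A; mL_B] = S·[w00; w01] and [mR_A; mR_B] = S·[w10; w11]:
  w00 = 1/2, w01 = 1, w10 = 1, w11 = -1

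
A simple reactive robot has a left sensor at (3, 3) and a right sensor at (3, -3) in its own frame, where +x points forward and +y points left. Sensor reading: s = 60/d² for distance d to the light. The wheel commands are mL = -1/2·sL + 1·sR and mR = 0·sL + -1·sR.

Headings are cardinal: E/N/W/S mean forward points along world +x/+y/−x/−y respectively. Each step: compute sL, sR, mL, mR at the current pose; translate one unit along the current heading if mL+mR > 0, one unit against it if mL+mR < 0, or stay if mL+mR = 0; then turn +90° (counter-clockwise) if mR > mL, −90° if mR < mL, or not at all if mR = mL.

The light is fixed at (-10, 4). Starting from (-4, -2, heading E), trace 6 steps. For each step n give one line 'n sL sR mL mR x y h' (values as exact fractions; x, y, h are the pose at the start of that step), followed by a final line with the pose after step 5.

0 2/3 10/27 1/27 -10/27 -4 -2 E
1 12/29 12/17 246/493 -12/17 -5 -2 S
2 15/17 15/2 120/17 -15/2 -5 -1 W
3 60/13 12/17 -354/221 -12/17 -4 -1 N
4 2/3 10/3 3 -10/3 -4 -2 W
5 12/5 60/109 -354/545 -60/109 -3 -2 N
final -3 -3 W

n=0: pose=(-4,-2,E); sL=2/3, sR=10/27; mL=1/27, mR=-10/27; mL+mR=-1/3 → advance -1; mR−mL=-11/27 → turn -1·90°
n=1: pose=(-5,-2,S); sL=12/29, sR=12/17; mL=246/493, mR=-12/17; mL+mR=-6/29 → advance -1; mR−mL=-594/493 → turn -1·90°
n=2: pose=(-5,-1,W); sL=15/17, sR=15/2; mL=120/17, mR=-15/2; mL+mR=-15/34 → advance -1; mR−mL=-495/34 → turn -1·90°
n=3: pose=(-4,-1,N); sL=60/13, sR=12/17; mL=-354/221, mR=-12/17; mL+mR=-30/13 → advance -1; mR−mL=198/221 → turn +1·90°
n=4: pose=(-4,-2,W); sL=2/3, sR=10/3; mL=3, mR=-10/3; mL+mR=-1/3 → advance -1; mR−mL=-19/3 → turn -1·90°
n=5: pose=(-3,-2,N); sL=12/5, sR=60/109; mL=-354/545, mR=-60/109; mL+mR=-6/5 → advance -1; mR−mL=54/545 → turn +1·90°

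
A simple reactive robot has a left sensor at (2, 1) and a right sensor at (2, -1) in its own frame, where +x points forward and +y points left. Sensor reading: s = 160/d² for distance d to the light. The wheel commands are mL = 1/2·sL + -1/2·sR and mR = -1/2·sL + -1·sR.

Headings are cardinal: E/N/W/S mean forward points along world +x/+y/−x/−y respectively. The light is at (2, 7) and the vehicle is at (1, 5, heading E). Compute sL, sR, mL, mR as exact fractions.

left sensor world pos  = (3, 6); dL² = 2
right sensor world pos = (3, 4); dR² = 10
sL = 160/2 = 80
sR = 160/10 = 16
mL = 1/2·sL + -1/2·sR = 32
mR = -1/2·sL + -1·sR = -56

80 16 32 -56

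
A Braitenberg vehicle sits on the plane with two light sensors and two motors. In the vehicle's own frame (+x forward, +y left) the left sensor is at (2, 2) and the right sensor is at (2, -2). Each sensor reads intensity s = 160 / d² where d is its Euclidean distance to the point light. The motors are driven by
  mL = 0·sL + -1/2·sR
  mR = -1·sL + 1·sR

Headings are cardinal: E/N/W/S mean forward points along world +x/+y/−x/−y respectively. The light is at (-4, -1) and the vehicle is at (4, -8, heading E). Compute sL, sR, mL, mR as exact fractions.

left sensor world pos  = (6, -6); dL² = 125
right sensor world pos = (6, -10); dR² = 181
sL = 160/125 = 32/25
sR = 160/181 = 160/181
mL = 0·sL + -1/2·sR = -80/181
mR = -1·sL + 1·sR = -1792/4525

32/25 160/181 -80/181 -1792/4525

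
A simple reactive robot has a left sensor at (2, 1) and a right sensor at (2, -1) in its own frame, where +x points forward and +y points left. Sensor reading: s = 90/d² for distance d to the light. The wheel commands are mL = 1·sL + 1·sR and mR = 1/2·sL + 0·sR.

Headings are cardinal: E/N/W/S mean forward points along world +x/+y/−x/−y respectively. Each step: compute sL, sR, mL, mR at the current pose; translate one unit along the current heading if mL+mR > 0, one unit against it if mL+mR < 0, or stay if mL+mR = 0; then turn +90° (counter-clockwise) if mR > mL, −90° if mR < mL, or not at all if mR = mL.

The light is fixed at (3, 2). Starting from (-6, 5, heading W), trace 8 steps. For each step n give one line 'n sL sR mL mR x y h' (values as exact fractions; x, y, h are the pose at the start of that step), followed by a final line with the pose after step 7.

0 18/25 90/137 4716/3425 9/25 -6 5 W
1 45/73 45/53 5670/3869 45/146 -7 5 N
2 90/89 90/73 14580/6497 45/89 -7 6 E
3 45/34 45/52 1935/884 45/68 -6 6 S
4 18/25 90/137 4716/3425 9/25 -6 5 W
5 45/73 45/53 5670/3869 45/146 -7 5 N
6 90/89 90/73 14580/6497 45/89 -7 6 E
7 45/34 45/52 1935/884 45/68 -6 6 S
final -6 5 W

n=0: pose=(-6,5,W); sL=18/25, sR=90/137; mL=4716/3425, mR=9/25; mL+mR=5949/3425 → advance +1; mR−mL=-3483/3425 → turn -1·90°
n=1: pose=(-7,5,N); sL=45/73, sR=45/53; mL=5670/3869, mR=45/146; mL+mR=13725/7738 → advance +1; mR−mL=-8955/7738 → turn -1·90°
n=2: pose=(-7,6,E); sL=90/89, sR=90/73; mL=14580/6497, mR=45/89; mL+mR=17865/6497 → advance +1; mR−mL=-11295/6497 → turn -1·90°
n=3: pose=(-6,6,S); sL=45/34, sR=45/52; mL=1935/884, mR=45/68; mL+mR=630/221 → advance +1; mR−mL=-675/442 → turn -1·90°
n=4: pose=(-6,5,W); sL=18/25, sR=90/137; mL=4716/3425, mR=9/25; mL+mR=5949/3425 → advance +1; mR−mL=-3483/3425 → turn -1·90°
n=5: pose=(-7,5,N); sL=45/73, sR=45/53; mL=5670/3869, mR=45/146; mL+mR=13725/7738 → advance +1; mR−mL=-8955/7738 → turn -1·90°
n=6: pose=(-7,6,E); sL=90/89, sR=90/73; mL=14580/6497, mR=45/89; mL+mR=17865/6497 → advance +1; mR−mL=-11295/6497 → turn -1·90°
n=7: pose=(-6,6,S); sL=45/34, sR=45/52; mL=1935/884, mR=45/68; mL+mR=630/221 → advance +1; mR−mL=-675/442 → turn -1·90°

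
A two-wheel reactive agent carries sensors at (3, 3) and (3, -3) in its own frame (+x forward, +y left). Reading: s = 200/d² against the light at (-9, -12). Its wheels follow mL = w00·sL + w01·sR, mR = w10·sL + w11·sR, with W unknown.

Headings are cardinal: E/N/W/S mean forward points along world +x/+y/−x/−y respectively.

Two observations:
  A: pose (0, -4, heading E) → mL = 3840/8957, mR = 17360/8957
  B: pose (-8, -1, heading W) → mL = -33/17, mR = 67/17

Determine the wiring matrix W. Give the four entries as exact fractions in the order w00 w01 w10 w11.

-1 1 1 1

obs A: pose=(0,-4,E) → sL=40/53, sR=200/169, mL=3840/8957, mR=17360/8957
obs B: pose=(-8,-1,W) → sL=50/17, sR=1, mL=-33/17, mR=67/17
sensor matrix S = [[40/53, 200/169], [50/17, 1]]; det S = -415080/152269
solve [mL_A; mL_B] = S·[w00; w01] and [mR_A; mR_B] = S·[w10; w11]:
  w00 = -1, w01 = 1, w10 = 1, w11 = 1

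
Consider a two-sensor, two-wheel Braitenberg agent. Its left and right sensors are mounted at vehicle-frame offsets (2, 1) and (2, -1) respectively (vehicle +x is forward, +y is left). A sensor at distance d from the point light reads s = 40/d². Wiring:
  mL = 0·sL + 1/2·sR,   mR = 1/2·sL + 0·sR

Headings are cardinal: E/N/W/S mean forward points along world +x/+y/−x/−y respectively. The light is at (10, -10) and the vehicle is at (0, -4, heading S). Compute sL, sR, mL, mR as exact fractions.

40/97 40/137 20/137 20/97

left sensor world pos  = (1, -6); dL² = 97
right sensor world pos = (-1, -6); dR² = 137
sL = 40/97 = 40/97
sR = 40/137 = 40/137
mL = 0·sL + 1/2·sR = 20/137
mR = 1/2·sL + 0·sR = 20/97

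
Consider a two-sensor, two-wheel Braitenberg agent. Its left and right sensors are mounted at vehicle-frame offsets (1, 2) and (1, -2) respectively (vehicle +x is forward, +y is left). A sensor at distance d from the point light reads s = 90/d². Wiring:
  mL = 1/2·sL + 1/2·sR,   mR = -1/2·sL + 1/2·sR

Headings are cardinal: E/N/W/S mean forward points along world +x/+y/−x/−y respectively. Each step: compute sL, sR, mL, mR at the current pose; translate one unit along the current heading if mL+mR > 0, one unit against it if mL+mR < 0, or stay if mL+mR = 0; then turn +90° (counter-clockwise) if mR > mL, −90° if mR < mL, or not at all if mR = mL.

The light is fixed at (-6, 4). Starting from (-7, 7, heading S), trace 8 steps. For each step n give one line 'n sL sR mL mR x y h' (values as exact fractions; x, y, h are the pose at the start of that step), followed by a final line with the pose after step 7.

n=0: pose=(-7,7,S); sL=18, sR=90/13; mL=162/13, mR=-72/13; mL+mR=90/13 → advance +1; mR−mL=-18 → turn -1·90°
n=1: pose=(-7,6,W); sL=45/2, sR=9/2; mL=27/2, mR=-9; mL+mR=9/2 → advance +1; mR−mL=-45/2 → turn -1·90°
n=2: pose=(-8,6,N); sL=18/5, sR=10; mL=34/5, mR=16/5; mL+mR=10 → advance +1; mR−mL=-18/5 → turn -1·90°
n=3: pose=(-8,7,E); sL=45/13, sR=45; mL=315/13, mR=270/13; mL+mR=45 → advance +1; mR−mL=-45/13 → turn -1·90°
n=4: pose=(-7,7,S); sL=18, sR=90/13; mL=162/13, mR=-72/13; mL+mR=90/13 → advance +1; mR−mL=-18 → turn -1·90°
n=5: pose=(-7,6,W); sL=45/2, sR=9/2; mL=27/2, mR=-9; mL+mR=9/2 → advance +1; mR−mL=-45/2 → turn -1·90°
n=6: pose=(-8,6,N); sL=18/5, sR=10; mL=34/5, mR=16/5; mL+mR=10 → advance +1; mR−mL=-18/5 → turn -1·90°
n=7: pose=(-8,7,E); sL=45/13, sR=45; mL=315/13, mR=270/13; mL+mR=45 → advance +1; mR−mL=-45/13 → turn -1·90°

0 18 90/13 162/13 -72/13 -7 7 S
1 45/2 9/2 27/2 -9 -7 6 W
2 18/5 10 34/5 16/5 -8 6 N
3 45/13 45 315/13 270/13 -8 7 E
4 18 90/13 162/13 -72/13 -7 7 S
5 45/2 9/2 27/2 -9 -7 6 W
6 18/5 10 34/5 16/5 -8 6 N
7 45/13 45 315/13 270/13 -8 7 E
final -7 7 S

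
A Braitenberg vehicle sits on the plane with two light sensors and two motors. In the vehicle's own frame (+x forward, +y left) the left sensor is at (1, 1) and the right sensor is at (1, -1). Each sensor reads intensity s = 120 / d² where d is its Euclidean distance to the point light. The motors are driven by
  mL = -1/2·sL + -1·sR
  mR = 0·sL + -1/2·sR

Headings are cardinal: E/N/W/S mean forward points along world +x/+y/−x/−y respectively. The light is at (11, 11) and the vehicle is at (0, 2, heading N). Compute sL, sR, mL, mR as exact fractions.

left sensor world pos  = (-1, 3); dL² = 208
right sensor world pos = (1, 3); dR² = 164
sL = 120/208 = 15/26
sR = 120/164 = 30/41
mL = -1/2·sL + -1·sR = -2175/2132
mR = 0·sL + -1/2·sR = -15/41

15/26 30/41 -2175/2132 -15/41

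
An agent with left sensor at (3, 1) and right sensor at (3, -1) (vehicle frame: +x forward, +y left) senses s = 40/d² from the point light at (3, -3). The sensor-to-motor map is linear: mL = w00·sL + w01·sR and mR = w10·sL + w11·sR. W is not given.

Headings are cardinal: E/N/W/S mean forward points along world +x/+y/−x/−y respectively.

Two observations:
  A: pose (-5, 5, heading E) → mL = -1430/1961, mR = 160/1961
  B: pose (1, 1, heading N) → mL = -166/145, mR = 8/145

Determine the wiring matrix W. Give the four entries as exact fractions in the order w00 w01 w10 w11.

obs A: pose=(-5,5,E) → sL=20/53, sR=20/37, mL=-1430/1961, mR=160/1961
obs B: pose=(1,1,N) → sL=20/29, sR=4/5, mL=-166/145, mR=8/145
sensor matrix S = [[20/53, 20/37], [20/29, 4/5]]; det S = -4032/56869
solve [mL_A; mL_B] = S·[w00; w01] and [mR_A; mR_B] = S·[w10; w11]:
  w00 = -1/2, w01 = -1, w10 = -1/2, w11 = 1/2

-1/2 -1 -1/2 1/2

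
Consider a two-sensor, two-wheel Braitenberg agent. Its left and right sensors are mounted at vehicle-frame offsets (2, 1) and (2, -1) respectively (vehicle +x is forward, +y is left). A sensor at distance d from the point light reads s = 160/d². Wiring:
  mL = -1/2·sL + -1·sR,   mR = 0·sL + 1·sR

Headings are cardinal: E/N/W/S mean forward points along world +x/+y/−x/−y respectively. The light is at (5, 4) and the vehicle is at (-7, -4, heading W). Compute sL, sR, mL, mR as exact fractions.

160/277 32/49 -12784/13573 32/49

left sensor world pos  = (-9, -5); dL² = 277
right sensor world pos = (-9, -3); dR² = 245
sL = 160/277 = 160/277
sR = 160/245 = 32/49
mL = -1/2·sL + -1·sR = -12784/13573
mR = 0·sL + 1·sR = 32/49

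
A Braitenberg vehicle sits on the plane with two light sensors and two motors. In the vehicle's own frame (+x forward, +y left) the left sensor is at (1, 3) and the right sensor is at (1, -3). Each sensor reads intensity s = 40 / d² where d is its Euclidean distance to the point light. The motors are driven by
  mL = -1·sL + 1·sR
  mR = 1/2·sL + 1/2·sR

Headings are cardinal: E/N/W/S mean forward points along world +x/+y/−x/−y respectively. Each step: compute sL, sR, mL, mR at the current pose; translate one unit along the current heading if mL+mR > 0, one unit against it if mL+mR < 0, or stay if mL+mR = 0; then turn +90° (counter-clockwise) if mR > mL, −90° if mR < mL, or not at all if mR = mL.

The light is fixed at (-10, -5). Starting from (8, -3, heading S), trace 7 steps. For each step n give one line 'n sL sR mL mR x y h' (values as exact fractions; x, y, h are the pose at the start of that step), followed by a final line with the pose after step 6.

n=0: pose=(8,-3,S); sL=20/221, sR=20/113; mL=2160/24973, mR=3340/24973; mL+mR=5500/24973 → advance +1; mR−mL=1180/24973 → turn +1·90°
n=1: pose=(8,-4,E); sL=40/377, sR=8/73; mL=96/27521, mR=2968/27521; mL+mR=3064/27521 → advance +1; mR−mL=2872/27521 → turn +1·90°
n=2: pose=(9,-4,N); sL=2/13, sR=5/61; mL=-57/793, mR=187/1586; mL+mR=73/1586 → advance +1; mR−mL=301/1586 → turn +1·90°
n=3: pose=(9,-3,W); sL=8/65, sR=40/349; mL=-192/22685, mR=2696/22685; mL+mR=2504/22685 → advance +1; mR−mL=2888/22685 → turn +1·90°
n=4: pose=(8,-3,S); sL=20/221, sR=20/113; mL=2160/24973, mR=3340/24973; mL+mR=5500/24973 → advance +1; mR−mL=1180/24973 → turn +1·90°
n=5: pose=(8,-4,E); sL=40/377, sR=8/73; mL=96/27521, mR=2968/27521; mL+mR=3064/27521 → advance +1; mR−mL=2872/27521 → turn +1·90°
n=6: pose=(9,-4,N); sL=2/13, sR=5/61; mL=-57/793, mR=187/1586; mL+mR=73/1586 → advance +1; mR−mL=301/1586 → turn +1·90°

0 20/221 20/113 2160/24973 3340/24973 8 -3 S
1 40/377 8/73 96/27521 2968/27521 8 -4 E
2 2/13 5/61 -57/793 187/1586 9 -4 N
3 8/65 40/349 -192/22685 2696/22685 9 -3 W
4 20/221 20/113 2160/24973 3340/24973 8 -3 S
5 40/377 8/73 96/27521 2968/27521 8 -4 E
6 2/13 5/61 -57/793 187/1586 9 -4 N
final 9 -3 W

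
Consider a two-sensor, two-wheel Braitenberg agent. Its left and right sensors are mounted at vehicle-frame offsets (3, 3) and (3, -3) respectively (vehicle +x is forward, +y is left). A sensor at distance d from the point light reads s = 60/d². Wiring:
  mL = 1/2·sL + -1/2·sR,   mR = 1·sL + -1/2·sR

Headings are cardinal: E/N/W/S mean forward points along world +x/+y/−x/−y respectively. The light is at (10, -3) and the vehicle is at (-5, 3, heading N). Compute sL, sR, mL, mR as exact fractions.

4/27 4/15 -8/135 2/135

left sensor world pos  = (-8, 6); dL² = 405
right sensor world pos = (-2, 6); dR² = 225
sL = 60/405 = 4/27
sR = 60/225 = 4/15
mL = 1/2·sL + -1/2·sR = -8/135
mR = 1·sL + -1/2·sR = 2/135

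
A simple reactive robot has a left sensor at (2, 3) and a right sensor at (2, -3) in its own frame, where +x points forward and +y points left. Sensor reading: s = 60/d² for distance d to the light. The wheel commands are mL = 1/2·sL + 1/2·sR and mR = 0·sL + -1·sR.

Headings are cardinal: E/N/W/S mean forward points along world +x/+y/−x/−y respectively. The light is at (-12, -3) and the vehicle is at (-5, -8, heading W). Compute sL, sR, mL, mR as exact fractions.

60/89 60/29 3540/2581 -60/29

left sensor world pos  = (-7, -11); dL² = 89
right sensor world pos = (-7, -5); dR² = 29
sL = 60/89 = 60/89
sR = 60/29 = 60/29
mL = 1/2·sL + 1/2·sR = 3540/2581
mR = 0·sL + -1·sR = -60/29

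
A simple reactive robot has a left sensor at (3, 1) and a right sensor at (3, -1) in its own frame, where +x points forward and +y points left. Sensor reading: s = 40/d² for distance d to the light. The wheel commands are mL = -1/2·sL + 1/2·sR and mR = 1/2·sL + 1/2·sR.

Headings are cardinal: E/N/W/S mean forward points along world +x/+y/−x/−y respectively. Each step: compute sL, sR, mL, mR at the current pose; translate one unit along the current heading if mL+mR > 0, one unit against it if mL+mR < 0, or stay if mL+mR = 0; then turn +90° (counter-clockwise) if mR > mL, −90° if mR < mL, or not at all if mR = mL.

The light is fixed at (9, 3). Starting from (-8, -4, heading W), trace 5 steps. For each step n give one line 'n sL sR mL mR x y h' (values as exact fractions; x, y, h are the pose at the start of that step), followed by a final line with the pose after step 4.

n=0: pose=(-8,-4,W); sL=5/58, sR=10/109; mL=35/12644, mR=1125/12644; mL+mR=10/109 → advance +1; mR−mL=5/58 → turn +1·90°
n=1: pose=(-9,-4,S); sL=40/389, sR=40/461; mL=-1440/179329, mR=17000/179329; mL+mR=40/461 → advance +1; mR−mL=40/389 → turn +1·90°
n=2: pose=(-9,-5,E); sL=20/137, sR=20/153; mL=-160/20961, mR=2900/20961; mL+mR=20/153 → advance +1; mR−mL=20/137 → turn +1·90°
n=3: pose=(-8,-5,N); sL=40/349, sR=40/281; mL=1360/98069, mR=12600/98069; mL+mR=40/281 → advance +1; mR−mL=40/349 → turn +1·90°
n=4: pose=(-8,-4,W); sL=5/58, sR=10/109; mL=35/12644, mR=1125/12644; mL+mR=10/109 → advance +1; mR−mL=5/58 → turn +1·90°

0 5/58 10/109 35/12644 1125/12644 -8 -4 W
1 40/389 40/461 -1440/179329 17000/179329 -9 -4 S
2 20/137 20/153 -160/20961 2900/20961 -9 -5 E
3 40/349 40/281 1360/98069 12600/98069 -8 -5 N
4 5/58 10/109 35/12644 1125/12644 -8 -4 W
final -9 -4 S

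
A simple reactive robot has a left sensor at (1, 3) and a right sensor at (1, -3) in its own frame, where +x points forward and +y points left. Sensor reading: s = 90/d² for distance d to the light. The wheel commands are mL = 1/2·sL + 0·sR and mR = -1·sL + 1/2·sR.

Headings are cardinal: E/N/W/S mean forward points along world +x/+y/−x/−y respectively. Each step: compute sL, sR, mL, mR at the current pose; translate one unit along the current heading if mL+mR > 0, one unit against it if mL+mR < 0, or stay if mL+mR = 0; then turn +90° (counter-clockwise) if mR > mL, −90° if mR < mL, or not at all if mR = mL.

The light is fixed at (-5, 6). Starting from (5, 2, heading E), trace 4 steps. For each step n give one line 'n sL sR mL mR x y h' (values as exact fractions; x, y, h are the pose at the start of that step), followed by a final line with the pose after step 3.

0 45/61 9/17 45/122 -981/2074 5 2 E
1 90/169 90/61 45/169 2115/10309 4 2 S
2 45/64 45/34 45/128 -45/1088 4 1 W
3 90/41 90/137 45/41 -10485/5617 3 1 N
final 3 0 E

n=0: pose=(5,2,E); sL=45/61, sR=9/17; mL=45/122, mR=-981/2074; mL+mR=-108/1037 → advance -1; mR−mL=-873/1037 → turn -1·90°
n=1: pose=(4,2,S); sL=90/169, sR=90/61; mL=45/169, mR=2115/10309; mL+mR=4860/10309 → advance +1; mR−mL=-630/10309 → turn -1·90°
n=2: pose=(4,1,W); sL=45/64, sR=45/34; mL=45/128, mR=-45/1088; mL+mR=675/2176 → advance +1; mR−mL=-855/2176 → turn -1·90°
n=3: pose=(3,1,N); sL=90/41, sR=90/137; mL=45/41, mR=-10485/5617; mL+mR=-4320/5617 → advance -1; mR−mL=-16650/5617 → turn -1·90°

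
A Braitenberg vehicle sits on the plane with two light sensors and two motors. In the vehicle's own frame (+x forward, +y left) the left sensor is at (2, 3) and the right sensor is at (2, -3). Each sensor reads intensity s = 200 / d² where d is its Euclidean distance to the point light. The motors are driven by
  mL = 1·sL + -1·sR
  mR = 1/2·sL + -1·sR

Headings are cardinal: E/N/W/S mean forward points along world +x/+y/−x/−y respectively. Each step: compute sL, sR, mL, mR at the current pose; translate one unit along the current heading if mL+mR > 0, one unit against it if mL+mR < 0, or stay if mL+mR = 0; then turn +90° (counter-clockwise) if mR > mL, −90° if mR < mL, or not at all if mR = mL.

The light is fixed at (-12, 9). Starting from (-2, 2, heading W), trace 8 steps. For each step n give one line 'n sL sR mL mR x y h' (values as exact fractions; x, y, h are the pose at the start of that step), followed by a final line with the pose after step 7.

n=0: pose=(-2,2,W); sL=50/41, sR=5/2; mL=-105/82, mR=-155/82; mL+mR=-130/41 → advance -1; mR−mL=-25/41 → turn -1·90°
n=1: pose=(-1,2,N); sL=200/89, sR=200/221; mL=26400/19669, mR=4300/19669; mL+mR=30700/19669 → advance +1; mR−mL=-100/89 → turn -1·90°
n=2: pose=(-1,3,E); sL=100/89, sR=4/5; mL=144/445, mR=-106/445; mL+mR=38/445 → advance +1; mR−mL=-50/89 → turn -1·90°
n=3: pose=(0,3,S); sL=200/289, sR=40/29; mL=-5760/8381, mR=-8660/8381; mL+mR=-14420/8381 → advance -1; mR−mL=-100/289 → turn -1·90°
n=4: pose=(0,4,W); sL=50/41, sR=25/13; mL=-375/533, mR=-700/533; mL+mR=-1075/533 → advance -1; mR−mL=-25/41 → turn -1·90°
n=5: pose=(1,4,N); sL=200/109, sR=40/53; mL=6240/5777, mR=940/5777; mL+mR=7180/5777 → advance +1; mR−mL=-100/109 → turn -1·90°
n=6: pose=(1,5,E); sL=100/113, sR=100/137; mL=2400/15481, mR=-4450/15481; mL+mR=-2050/15481 → advance -1; mR−mL=-50/113 → turn -1·90°
n=7: pose=(0,5,S); sL=200/261, sR=200/117; mL=-3200/3393, mR=-500/377; mL+mR=-7700/3393 → advance -1; mR−mL=-100/261 → turn -1·90°

0 50/41 5/2 -105/82 -155/82 -2 2 W
1 200/89 200/221 26400/19669 4300/19669 -1 2 N
2 100/89 4/5 144/445 -106/445 -1 3 E
3 200/289 40/29 -5760/8381 -8660/8381 0 3 S
4 50/41 25/13 -375/533 -700/533 0 4 W
5 200/109 40/53 6240/5777 940/5777 1 4 N
6 100/113 100/137 2400/15481 -4450/15481 1 5 E
7 200/261 200/117 -3200/3393 -500/377 0 5 S
final 0 6 W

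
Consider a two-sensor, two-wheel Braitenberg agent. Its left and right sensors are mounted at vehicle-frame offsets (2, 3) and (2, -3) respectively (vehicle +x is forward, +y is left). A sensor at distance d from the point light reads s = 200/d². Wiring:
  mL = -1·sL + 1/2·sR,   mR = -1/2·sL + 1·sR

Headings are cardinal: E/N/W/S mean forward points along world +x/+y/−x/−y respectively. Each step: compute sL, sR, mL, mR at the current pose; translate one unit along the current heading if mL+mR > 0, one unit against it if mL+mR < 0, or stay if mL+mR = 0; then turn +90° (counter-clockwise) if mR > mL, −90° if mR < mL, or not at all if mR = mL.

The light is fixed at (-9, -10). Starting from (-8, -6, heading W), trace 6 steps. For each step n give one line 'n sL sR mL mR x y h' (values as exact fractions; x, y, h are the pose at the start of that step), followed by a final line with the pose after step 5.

0 100 4 -98 -46 -8 -6 W
1 200/29 40 380/29 1060/29 -7 -6 S
2 50/13 25/2 125/52 275/26 -7 -7 E
3 8 200/61 -388/61 -44/61 -6 -7 N
4 100 100/13 -1250/13 -550/13 -6 -8 W
5 200/49 200 4700/49 9700/49 -5 -8 S
final -5 -9 E

n=0: pose=(-8,-6,W); sL=100, sR=4; mL=-98, mR=-46; mL+mR=-144 → advance -1; mR−mL=52 → turn +1·90°
n=1: pose=(-7,-6,S); sL=200/29, sR=40; mL=380/29, mR=1060/29; mL+mR=1440/29 → advance +1; mR−mL=680/29 → turn +1·90°
n=2: pose=(-7,-7,E); sL=50/13, sR=25/2; mL=125/52, mR=275/26; mL+mR=675/52 → advance +1; mR−mL=425/52 → turn +1·90°
n=3: pose=(-6,-7,N); sL=8, sR=200/61; mL=-388/61, mR=-44/61; mL+mR=-432/61 → advance -1; mR−mL=344/61 → turn +1·90°
n=4: pose=(-6,-8,W); sL=100, sR=100/13; mL=-1250/13, mR=-550/13; mL+mR=-1800/13 → advance -1; mR−mL=700/13 → turn +1·90°
n=5: pose=(-5,-8,S); sL=200/49, sR=200; mL=4700/49, mR=9700/49; mL+mR=14400/49 → advance +1; mR−mL=5000/49 → turn +1·90°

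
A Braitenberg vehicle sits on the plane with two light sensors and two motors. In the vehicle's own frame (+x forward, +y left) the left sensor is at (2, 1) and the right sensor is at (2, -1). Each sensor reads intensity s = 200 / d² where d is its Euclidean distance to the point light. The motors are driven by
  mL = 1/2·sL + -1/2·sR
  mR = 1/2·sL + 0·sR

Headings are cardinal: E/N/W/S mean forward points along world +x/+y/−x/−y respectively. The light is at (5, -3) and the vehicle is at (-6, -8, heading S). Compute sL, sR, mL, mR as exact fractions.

left sensor world pos  = (-5, -10); dL² = 149
right sensor world pos = (-7, -10); dR² = 193
sL = 200/149 = 200/149
sR = 200/193 = 200/193
mL = 1/2·sL + -1/2·sR = 4400/28757
mR = 1/2·sL + 0·sR = 100/149

200/149 200/193 4400/28757 100/149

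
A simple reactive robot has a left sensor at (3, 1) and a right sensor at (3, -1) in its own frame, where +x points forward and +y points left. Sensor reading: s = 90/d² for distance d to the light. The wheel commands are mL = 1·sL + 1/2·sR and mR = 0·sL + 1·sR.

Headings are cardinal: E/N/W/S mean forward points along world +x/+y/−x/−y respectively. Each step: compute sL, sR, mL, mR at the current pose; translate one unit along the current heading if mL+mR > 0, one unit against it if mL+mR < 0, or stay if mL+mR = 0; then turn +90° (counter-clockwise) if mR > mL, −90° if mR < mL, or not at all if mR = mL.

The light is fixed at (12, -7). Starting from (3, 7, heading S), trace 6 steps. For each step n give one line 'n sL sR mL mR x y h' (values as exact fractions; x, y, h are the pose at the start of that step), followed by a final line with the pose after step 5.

n=0: pose=(3,7,S); sL=18/37, sR=90/221; mL=5643/8177, mR=90/221; mL+mR=8973/8177 → advance +1; mR−mL=-2313/8177 → turn -1·90°
n=1: pose=(3,6,W); sL=5/16, sR=9/34; mL=121/272, mR=9/34; mL+mR=193/272 → advance +1; mR−mL=-49/272 → turn -1·90°
n=2: pose=(2,6,N); sL=90/377, sR=90/337; mL=47295/127049, mR=90/337; mL+mR=81225/127049 → advance +1; mR−mL=-13365/127049 → turn -1·90°
n=3: pose=(2,7,E); sL=45/137, sR=45/109; mL=15975/29866, mR=45/109; mL+mR=28305/29866 → advance +1; mR−mL=-3645/29866 → turn -1·90°
n=4: pose=(3,7,S); sL=18/37, sR=90/221; mL=5643/8177, mR=90/221; mL+mR=8973/8177 → advance +1; mR−mL=-2313/8177 → turn -1·90°
n=5: pose=(3,6,W); sL=5/16, sR=9/34; mL=121/272, mR=9/34; mL+mR=193/272 → advance +1; mR−mL=-49/272 → turn -1·90°

0 18/37 90/221 5643/8177 90/221 3 7 S
1 5/16 9/34 121/272 9/34 3 6 W
2 90/377 90/337 47295/127049 90/337 2 6 N
3 45/137 45/109 15975/29866 45/109 2 7 E
4 18/37 90/221 5643/8177 90/221 3 7 S
5 5/16 9/34 121/272 9/34 3 6 W
final 2 6 N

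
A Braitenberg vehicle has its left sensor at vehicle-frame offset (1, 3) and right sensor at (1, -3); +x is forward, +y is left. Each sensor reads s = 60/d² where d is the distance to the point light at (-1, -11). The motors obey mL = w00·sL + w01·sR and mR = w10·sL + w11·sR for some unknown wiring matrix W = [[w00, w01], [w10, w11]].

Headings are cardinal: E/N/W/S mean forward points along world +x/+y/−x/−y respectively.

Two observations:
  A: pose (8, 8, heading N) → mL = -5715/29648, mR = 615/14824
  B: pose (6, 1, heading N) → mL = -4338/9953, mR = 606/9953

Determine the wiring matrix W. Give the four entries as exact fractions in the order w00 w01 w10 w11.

obs A: pose=(8,8,N) → sL=15/109, sR=15/136, mL=-5715/29648, mR=615/14824
obs B: pose=(6,1,N) → sL=12/37, sR=60/269, mL=-4338/9953, mR=606/9953
sensor matrix S = [[15/109, 15/136], [12/37, 60/269]]; det S = -187245/36885818
solve [mL_A; mL_B] = S·[w00; w01] and [mR_A; mR_B] = S·[w10; w11]:
  w00 = -1, w01 = -1/2, w10 = -1/2, w11 = 1

-1 -1/2 -1/2 1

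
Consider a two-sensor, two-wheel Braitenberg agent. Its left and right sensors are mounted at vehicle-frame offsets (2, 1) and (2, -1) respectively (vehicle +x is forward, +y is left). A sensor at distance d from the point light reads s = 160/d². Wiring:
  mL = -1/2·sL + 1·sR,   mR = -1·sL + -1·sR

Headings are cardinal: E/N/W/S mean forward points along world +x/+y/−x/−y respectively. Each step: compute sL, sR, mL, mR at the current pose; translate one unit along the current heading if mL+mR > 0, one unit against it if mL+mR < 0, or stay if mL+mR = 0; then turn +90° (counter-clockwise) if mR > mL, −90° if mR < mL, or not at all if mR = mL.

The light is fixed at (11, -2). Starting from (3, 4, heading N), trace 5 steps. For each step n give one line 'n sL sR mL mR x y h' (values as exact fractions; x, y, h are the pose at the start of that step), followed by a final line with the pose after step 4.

0 32/29 160/113 2832/3277 -8256/3277 3 4 N
1 20/9 40/13 230/117 -620/117 3 3 E
2 160/73 160/109 2960/7957 -29120/7957 2 3 S
3 80/73 16/17 488/1241 -2528/1241 2 4 W
4 32/29 160/113 2832/3277 -8256/3277 3 4 N
final 3 3 E

n=0: pose=(3,4,N); sL=32/29, sR=160/113; mL=2832/3277, mR=-8256/3277; mL+mR=-48/29 → advance -1; mR−mL=-11088/3277 → turn -1·90°
n=1: pose=(3,3,E); sL=20/9, sR=40/13; mL=230/117, mR=-620/117; mL+mR=-10/3 → advance -1; mR−mL=-850/117 → turn -1·90°
n=2: pose=(2,3,S); sL=160/73, sR=160/109; mL=2960/7957, mR=-29120/7957; mL+mR=-240/73 → advance -1; mR−mL=-32080/7957 → turn -1·90°
n=3: pose=(2,4,W); sL=80/73, sR=16/17; mL=488/1241, mR=-2528/1241; mL+mR=-120/73 → advance -1; mR−mL=-3016/1241 → turn -1·90°
n=4: pose=(3,4,N); sL=32/29, sR=160/113; mL=2832/3277, mR=-8256/3277; mL+mR=-48/29 → advance -1; mR−mL=-11088/3277 → turn -1·90°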